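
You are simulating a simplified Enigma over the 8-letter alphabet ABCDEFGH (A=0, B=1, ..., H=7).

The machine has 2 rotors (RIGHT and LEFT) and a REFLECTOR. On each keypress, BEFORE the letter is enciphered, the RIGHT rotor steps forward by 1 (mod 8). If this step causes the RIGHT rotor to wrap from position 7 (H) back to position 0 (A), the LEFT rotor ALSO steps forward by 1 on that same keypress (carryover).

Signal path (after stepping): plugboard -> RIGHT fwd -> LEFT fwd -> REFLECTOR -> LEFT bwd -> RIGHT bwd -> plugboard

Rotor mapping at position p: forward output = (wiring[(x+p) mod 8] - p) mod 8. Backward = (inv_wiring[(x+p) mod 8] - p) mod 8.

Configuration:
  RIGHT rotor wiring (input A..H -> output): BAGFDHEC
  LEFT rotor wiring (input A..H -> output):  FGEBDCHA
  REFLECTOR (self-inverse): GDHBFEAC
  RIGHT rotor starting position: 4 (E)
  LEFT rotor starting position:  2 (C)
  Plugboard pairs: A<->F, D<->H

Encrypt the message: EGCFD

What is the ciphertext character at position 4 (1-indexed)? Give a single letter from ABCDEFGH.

Char 1 ('E'): step: R->5, L=2; E->plug->E->R->D->L->A->refl->G->L'->F->R'->C->plug->C
Char 2 ('G'): step: R->6, L=2; G->plug->G->R->F->L->G->refl->A->L'->D->R'->C->plug->C
Char 3 ('C'): step: R->7, L=2; C->plug->C->R->B->L->H->refl->C->L'->A->R'->G->plug->G
Char 4 ('F'): step: R->0, L->3 (L advanced); F->plug->A->R->B->L->A->refl->G->L'->A->R'->B->plug->B

B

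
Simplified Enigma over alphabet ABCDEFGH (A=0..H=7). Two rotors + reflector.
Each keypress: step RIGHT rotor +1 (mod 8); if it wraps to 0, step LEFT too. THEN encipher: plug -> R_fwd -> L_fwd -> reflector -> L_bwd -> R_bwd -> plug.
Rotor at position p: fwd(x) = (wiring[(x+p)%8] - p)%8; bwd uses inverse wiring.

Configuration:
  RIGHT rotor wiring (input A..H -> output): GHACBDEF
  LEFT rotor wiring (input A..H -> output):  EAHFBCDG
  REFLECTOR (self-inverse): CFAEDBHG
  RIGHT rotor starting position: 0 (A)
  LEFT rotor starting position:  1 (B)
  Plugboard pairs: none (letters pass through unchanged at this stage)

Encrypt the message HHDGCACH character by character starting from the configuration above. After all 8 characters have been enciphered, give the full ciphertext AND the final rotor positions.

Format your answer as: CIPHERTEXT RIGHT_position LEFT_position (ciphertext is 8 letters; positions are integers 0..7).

Char 1 ('H'): step: R->1, L=1; H->plug->H->R->F->L->C->refl->A->L'->D->R'->F->plug->F
Char 2 ('H'): step: R->2, L=1; H->plug->H->R->F->L->C->refl->A->L'->D->R'->F->plug->F
Char 3 ('D'): step: R->3, L=1; D->plug->D->R->B->L->G->refl->H->L'->A->R'->C->plug->C
Char 4 ('G'): step: R->4, L=1; G->plug->G->R->E->L->B->refl->F->L'->G->R'->H->plug->H
Char 5 ('C'): step: R->5, L=1; C->plug->C->R->A->L->H->refl->G->L'->B->R'->D->plug->D
Char 6 ('A'): step: R->6, L=1; A->plug->A->R->G->L->F->refl->B->L'->E->R'->F->plug->F
Char 7 ('C'): step: R->7, L=1; C->plug->C->R->A->L->H->refl->G->L'->B->R'->D->plug->D
Char 8 ('H'): step: R->0, L->2 (L advanced); H->plug->H->R->F->L->E->refl->D->L'->B->R'->E->plug->E
Final: ciphertext=FFCHDFDE, RIGHT=0, LEFT=2

Answer: FFCHDFDE 0 2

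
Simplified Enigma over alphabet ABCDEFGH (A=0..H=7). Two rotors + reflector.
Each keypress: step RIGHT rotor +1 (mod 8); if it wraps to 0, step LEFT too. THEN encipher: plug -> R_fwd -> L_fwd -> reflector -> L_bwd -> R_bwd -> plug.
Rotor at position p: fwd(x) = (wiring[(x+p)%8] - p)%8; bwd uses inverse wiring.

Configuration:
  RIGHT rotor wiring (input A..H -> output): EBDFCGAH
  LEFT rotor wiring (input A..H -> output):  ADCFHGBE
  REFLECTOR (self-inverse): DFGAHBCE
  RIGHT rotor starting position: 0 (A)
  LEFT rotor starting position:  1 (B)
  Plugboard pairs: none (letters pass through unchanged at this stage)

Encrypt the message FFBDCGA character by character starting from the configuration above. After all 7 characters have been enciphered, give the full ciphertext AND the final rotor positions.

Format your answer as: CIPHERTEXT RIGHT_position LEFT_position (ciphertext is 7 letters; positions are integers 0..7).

Char 1 ('F'): step: R->1, L=1; F->plug->F->R->H->L->H->refl->E->L'->C->R'->B->plug->B
Char 2 ('F'): step: R->2, L=1; F->plug->F->R->F->L->A->refl->D->L'->G->R'->E->plug->E
Char 3 ('B'): step: R->3, L=1; B->plug->B->R->H->L->H->refl->E->L'->C->R'->A->plug->A
Char 4 ('D'): step: R->4, L=1; D->plug->D->R->D->L->G->refl->C->L'->A->R'->E->plug->E
Char 5 ('C'): step: R->5, L=1; C->plug->C->R->C->L->E->refl->H->L'->H->R'->D->plug->D
Char 6 ('G'): step: R->6, L=1; G->plug->G->R->E->L->F->refl->B->L'->B->R'->B->plug->B
Char 7 ('A'): step: R->7, L=1; A->plug->A->R->A->L->C->refl->G->L'->D->R'->F->plug->F
Final: ciphertext=BEAEDBF, RIGHT=7, LEFT=1

Answer: BEAEDBF 7 1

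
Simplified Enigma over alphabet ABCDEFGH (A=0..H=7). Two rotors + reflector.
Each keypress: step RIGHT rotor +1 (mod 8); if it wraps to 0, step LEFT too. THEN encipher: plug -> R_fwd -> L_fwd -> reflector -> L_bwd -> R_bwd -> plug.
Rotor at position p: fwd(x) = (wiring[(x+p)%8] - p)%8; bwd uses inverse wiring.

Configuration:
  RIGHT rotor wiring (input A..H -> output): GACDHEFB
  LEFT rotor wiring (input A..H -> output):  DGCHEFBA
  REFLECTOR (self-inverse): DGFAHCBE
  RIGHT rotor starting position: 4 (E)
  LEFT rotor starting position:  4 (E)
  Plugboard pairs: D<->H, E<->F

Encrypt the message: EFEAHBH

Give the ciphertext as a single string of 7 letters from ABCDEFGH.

Char 1 ('E'): step: R->5, L=4; E->plug->F->R->F->L->C->refl->F->L'->C->R'->H->plug->D
Char 2 ('F'): step: R->6, L=4; F->plug->E->R->E->L->H->refl->E->L'->D->R'->B->plug->B
Char 3 ('E'): step: R->7, L=4; E->plug->F->R->A->L->A->refl->D->L'->H->R'->B->plug->B
Char 4 ('A'): step: R->0, L->5 (L advanced); A->plug->A->R->G->L->C->refl->F->L'->F->R'->G->plug->G
Char 5 ('H'): step: R->1, L=5; H->plug->D->R->G->L->C->refl->F->L'->F->R'->H->plug->D
Char 6 ('B'): step: R->2, L=5; B->plug->B->R->B->L->E->refl->H->L'->H->R'->F->plug->E
Char 7 ('H'): step: R->3, L=5; H->plug->D->R->C->L->D->refl->A->L'->A->R'->A->plug->A

Answer: DBBGDEA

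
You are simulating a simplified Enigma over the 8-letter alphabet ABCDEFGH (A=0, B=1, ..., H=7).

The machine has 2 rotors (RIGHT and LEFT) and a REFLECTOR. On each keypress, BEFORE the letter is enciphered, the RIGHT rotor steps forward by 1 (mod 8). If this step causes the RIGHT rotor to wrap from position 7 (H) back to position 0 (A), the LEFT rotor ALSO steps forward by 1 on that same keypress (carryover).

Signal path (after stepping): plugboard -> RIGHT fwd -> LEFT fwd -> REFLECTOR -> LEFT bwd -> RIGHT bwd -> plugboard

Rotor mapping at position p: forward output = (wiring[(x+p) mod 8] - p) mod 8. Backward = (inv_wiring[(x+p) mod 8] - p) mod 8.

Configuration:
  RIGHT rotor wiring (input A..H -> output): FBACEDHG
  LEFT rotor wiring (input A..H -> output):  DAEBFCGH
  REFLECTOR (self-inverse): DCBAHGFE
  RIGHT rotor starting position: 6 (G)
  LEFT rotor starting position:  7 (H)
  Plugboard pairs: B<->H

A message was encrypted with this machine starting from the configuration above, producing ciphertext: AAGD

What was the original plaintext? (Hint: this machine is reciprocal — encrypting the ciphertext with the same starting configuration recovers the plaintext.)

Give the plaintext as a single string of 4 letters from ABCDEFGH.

Answer: DFDH

Derivation:
Char 1 ('A'): step: R->7, L=7; A->plug->A->R->H->L->H->refl->E->L'->B->R'->D->plug->D
Char 2 ('A'): step: R->0, L->0 (L advanced); A->plug->A->R->F->L->C->refl->B->L'->D->R'->F->plug->F
Char 3 ('G'): step: R->1, L=0; G->plug->G->R->F->L->C->refl->B->L'->D->R'->D->plug->D
Char 4 ('D'): step: R->2, L=0; D->plug->D->R->B->L->A->refl->D->L'->A->R'->B->plug->H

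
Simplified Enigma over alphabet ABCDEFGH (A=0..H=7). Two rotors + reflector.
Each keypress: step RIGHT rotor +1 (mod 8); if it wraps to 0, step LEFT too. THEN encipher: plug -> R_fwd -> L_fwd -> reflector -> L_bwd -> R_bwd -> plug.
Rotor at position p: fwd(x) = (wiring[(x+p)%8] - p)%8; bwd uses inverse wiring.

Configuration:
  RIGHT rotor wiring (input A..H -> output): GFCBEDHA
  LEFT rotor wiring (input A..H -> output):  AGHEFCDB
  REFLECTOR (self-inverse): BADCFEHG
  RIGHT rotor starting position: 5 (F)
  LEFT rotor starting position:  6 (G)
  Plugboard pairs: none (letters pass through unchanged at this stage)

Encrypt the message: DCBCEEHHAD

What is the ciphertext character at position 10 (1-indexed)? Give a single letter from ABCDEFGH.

Char 1 ('D'): step: R->6, L=6; D->plug->D->R->H->L->E->refl->F->L'->A->R'->C->plug->C
Char 2 ('C'): step: R->7, L=6; C->plug->C->R->G->L->H->refl->G->L'->F->R'->F->plug->F
Char 3 ('B'): step: R->0, L->7 (L advanced); B->plug->B->R->F->L->G->refl->H->L'->C->R'->C->plug->C
Char 4 ('C'): step: R->1, L=7; C->plug->C->R->A->L->C->refl->D->L'->G->R'->F->plug->F
Char 5 ('E'): step: R->2, L=7; E->plug->E->R->F->L->G->refl->H->L'->C->R'->C->plug->C
Char 6 ('E'): step: R->3, L=7; E->plug->E->R->F->L->G->refl->H->L'->C->R'->G->plug->G
Char 7 ('H'): step: R->4, L=7; H->plug->H->R->F->L->G->refl->H->L'->C->R'->E->plug->E
Char 8 ('H'): step: R->5, L=7; H->plug->H->R->H->L->E->refl->F->L'->E->R'->G->plug->G
Char 9 ('A'): step: R->6, L=7; A->plug->A->R->B->L->B->refl->A->L'->D->R'->F->plug->F
Char 10 ('D'): step: R->7, L=7; D->plug->D->R->D->L->A->refl->B->L'->B->R'->A->plug->A

A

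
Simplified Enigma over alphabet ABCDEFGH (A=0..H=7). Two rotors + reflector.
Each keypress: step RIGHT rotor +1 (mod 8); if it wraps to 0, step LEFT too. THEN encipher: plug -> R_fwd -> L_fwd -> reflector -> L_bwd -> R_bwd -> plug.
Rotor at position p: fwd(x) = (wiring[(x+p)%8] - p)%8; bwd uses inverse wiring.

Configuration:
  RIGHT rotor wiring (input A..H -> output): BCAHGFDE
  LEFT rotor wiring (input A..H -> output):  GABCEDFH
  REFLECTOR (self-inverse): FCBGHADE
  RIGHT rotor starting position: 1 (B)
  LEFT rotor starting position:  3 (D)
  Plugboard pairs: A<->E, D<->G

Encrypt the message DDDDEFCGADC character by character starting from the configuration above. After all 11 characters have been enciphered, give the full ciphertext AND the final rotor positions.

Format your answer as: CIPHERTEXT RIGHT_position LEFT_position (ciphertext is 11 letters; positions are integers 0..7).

Answer: BHGBHEAEBBH 4 4

Derivation:
Char 1 ('D'): step: R->2, L=3; D->plug->G->R->H->L->G->refl->D->L'->F->R'->B->plug->B
Char 2 ('D'): step: R->3, L=3; D->plug->G->R->H->L->G->refl->D->L'->F->R'->H->plug->H
Char 3 ('D'): step: R->4, L=3; D->plug->G->R->E->L->E->refl->H->L'->A->R'->D->plug->G
Char 4 ('D'): step: R->5, L=3; D->plug->G->R->C->L->A->refl->F->L'->G->R'->B->plug->B
Char 5 ('E'): step: R->6, L=3; E->plug->A->R->F->L->D->refl->G->L'->H->R'->H->plug->H
Char 6 ('F'): step: R->7, L=3; F->plug->F->R->H->L->G->refl->D->L'->F->R'->A->plug->E
Char 7 ('C'): step: R->0, L->4 (L advanced); C->plug->C->R->A->L->A->refl->F->L'->G->R'->E->plug->A
Char 8 ('G'): step: R->1, L=4; G->plug->D->R->F->L->E->refl->H->L'->B->R'->A->plug->E
Char 9 ('A'): step: R->2, L=4; A->plug->E->R->B->L->H->refl->E->L'->F->R'->B->plug->B
Char 10 ('D'): step: R->3, L=4; D->plug->G->R->H->L->G->refl->D->L'->D->R'->B->plug->B
Char 11 ('C'): step: R->4, L=4; C->plug->C->R->H->L->G->refl->D->L'->D->R'->H->plug->H
Final: ciphertext=BHGBHEAEBBH, RIGHT=4, LEFT=4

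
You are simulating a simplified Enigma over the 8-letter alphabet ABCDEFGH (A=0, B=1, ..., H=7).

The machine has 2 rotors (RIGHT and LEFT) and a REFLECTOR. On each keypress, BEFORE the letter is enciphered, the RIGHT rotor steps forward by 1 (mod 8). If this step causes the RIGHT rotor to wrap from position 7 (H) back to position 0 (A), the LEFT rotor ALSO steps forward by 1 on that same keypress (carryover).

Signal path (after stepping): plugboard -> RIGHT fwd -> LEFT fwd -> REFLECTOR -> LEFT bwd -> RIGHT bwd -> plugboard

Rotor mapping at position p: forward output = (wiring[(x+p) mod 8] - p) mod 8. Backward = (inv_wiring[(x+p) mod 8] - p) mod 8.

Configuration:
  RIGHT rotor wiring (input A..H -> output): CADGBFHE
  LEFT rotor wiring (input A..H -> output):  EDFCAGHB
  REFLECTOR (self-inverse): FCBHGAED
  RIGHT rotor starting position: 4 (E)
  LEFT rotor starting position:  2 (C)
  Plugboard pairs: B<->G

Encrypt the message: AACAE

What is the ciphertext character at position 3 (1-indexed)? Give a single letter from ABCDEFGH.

Char 1 ('A'): step: R->5, L=2; A->plug->A->R->A->L->D->refl->H->L'->F->R'->D->plug->D
Char 2 ('A'): step: R->6, L=2; A->plug->A->R->B->L->A->refl->F->L'->E->R'->C->plug->C
Char 3 ('C'): step: R->7, L=2; C->plug->C->R->B->L->A->refl->F->L'->E->R'->D->plug->D

D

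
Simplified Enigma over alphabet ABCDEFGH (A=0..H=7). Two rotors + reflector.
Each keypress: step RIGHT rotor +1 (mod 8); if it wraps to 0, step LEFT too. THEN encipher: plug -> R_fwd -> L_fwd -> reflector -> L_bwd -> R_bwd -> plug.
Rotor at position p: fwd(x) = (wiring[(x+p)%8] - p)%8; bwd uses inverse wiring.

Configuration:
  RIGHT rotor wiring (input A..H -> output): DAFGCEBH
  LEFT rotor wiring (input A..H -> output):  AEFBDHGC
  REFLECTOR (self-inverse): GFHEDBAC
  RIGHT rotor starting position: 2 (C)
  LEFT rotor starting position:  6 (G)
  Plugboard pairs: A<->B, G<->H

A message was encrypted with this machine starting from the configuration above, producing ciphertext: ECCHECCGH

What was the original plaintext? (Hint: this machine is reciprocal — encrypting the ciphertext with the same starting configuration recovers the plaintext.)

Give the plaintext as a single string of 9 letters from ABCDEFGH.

Char 1 ('E'): step: R->3, L=6; E->plug->E->R->E->L->H->refl->C->L'->C->R'->H->plug->G
Char 2 ('C'): step: R->4, L=6; C->plug->C->R->F->L->D->refl->E->L'->B->R'->G->plug->H
Char 3 ('C'): step: R->5, L=6; C->plug->C->R->C->L->C->refl->H->L'->E->R'->B->plug->A
Char 4 ('H'): step: R->6, L=6; H->plug->G->R->E->L->H->refl->C->L'->C->R'->D->plug->D
Char 5 ('E'): step: R->7, L=6; E->plug->E->R->H->L->B->refl->F->L'->G->R'->D->plug->D
Char 6 ('C'): step: R->0, L->7 (L advanced); C->plug->C->R->F->L->E->refl->D->L'->A->R'->B->plug->A
Char 7 ('C'): step: R->1, L=7; C->plug->C->R->F->L->E->refl->D->L'->A->R'->F->plug->F
Char 8 ('G'): step: R->2, L=7; G->plug->H->R->G->L->A->refl->G->L'->D->R'->A->plug->B
Char 9 ('H'): step: R->3, L=7; H->plug->G->R->F->L->E->refl->D->L'->A->R'->F->plug->F

Answer: GHADDAFBF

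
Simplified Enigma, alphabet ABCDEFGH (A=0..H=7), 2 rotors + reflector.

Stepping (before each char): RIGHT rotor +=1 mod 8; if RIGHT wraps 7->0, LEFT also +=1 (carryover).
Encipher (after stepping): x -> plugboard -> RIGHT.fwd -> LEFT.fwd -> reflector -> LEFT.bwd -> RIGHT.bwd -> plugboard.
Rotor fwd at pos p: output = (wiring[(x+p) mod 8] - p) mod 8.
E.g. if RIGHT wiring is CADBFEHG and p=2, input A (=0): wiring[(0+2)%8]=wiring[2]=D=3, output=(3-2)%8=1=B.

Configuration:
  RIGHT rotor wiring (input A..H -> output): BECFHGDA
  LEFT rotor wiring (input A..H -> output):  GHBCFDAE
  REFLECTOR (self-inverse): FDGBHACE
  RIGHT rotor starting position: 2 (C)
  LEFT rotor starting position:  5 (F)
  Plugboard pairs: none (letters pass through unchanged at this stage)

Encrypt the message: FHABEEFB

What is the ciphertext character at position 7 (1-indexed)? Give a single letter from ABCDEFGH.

Char 1 ('F'): step: R->3, L=5; F->plug->F->R->G->L->F->refl->A->L'->H->R'->H->plug->H
Char 2 ('H'): step: R->4, L=5; H->plug->H->R->B->L->D->refl->B->L'->D->R'->A->plug->A
Char 3 ('A'): step: R->5, L=5; A->plug->A->R->B->L->D->refl->B->L'->D->R'->C->plug->C
Char 4 ('B'): step: R->6, L=5; B->plug->B->R->C->L->H->refl->E->L'->F->R'->A->plug->A
Char 5 ('E'): step: R->7, L=5; E->plug->E->R->G->L->F->refl->A->L'->H->R'->G->plug->G
Char 6 ('E'): step: R->0, L->6 (L advanced); E->plug->E->R->H->L->F->refl->A->L'->C->R'->C->plug->C
Char 7 ('F'): step: R->1, L=6; F->plug->F->R->C->L->A->refl->F->L'->H->R'->G->plug->G

G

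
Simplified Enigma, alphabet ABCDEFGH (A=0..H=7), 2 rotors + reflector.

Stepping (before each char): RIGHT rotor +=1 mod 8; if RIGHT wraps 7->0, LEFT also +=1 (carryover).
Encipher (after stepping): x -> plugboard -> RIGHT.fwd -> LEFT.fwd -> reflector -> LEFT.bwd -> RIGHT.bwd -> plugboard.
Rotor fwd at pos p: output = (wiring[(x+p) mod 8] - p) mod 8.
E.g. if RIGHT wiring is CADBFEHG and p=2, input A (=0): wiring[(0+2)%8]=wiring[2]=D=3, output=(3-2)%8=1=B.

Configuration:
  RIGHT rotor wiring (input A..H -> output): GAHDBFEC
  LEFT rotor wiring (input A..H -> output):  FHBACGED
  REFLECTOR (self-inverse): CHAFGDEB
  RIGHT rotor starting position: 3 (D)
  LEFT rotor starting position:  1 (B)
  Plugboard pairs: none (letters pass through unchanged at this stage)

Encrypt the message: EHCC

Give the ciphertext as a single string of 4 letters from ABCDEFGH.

Char 1 ('E'): step: R->4, L=1; E->plug->E->R->C->L->H->refl->B->L'->D->R'->G->plug->G
Char 2 ('H'): step: R->5, L=1; H->plug->H->R->E->L->F->refl->D->L'->F->R'->C->plug->C
Char 3 ('C'): step: R->6, L=1; C->plug->C->R->A->L->G->refl->E->L'->H->R'->H->plug->H
Char 4 ('C'): step: R->7, L=1; C->plug->C->R->B->L->A->refl->C->L'->G->R'->G->plug->G

Answer: GCHG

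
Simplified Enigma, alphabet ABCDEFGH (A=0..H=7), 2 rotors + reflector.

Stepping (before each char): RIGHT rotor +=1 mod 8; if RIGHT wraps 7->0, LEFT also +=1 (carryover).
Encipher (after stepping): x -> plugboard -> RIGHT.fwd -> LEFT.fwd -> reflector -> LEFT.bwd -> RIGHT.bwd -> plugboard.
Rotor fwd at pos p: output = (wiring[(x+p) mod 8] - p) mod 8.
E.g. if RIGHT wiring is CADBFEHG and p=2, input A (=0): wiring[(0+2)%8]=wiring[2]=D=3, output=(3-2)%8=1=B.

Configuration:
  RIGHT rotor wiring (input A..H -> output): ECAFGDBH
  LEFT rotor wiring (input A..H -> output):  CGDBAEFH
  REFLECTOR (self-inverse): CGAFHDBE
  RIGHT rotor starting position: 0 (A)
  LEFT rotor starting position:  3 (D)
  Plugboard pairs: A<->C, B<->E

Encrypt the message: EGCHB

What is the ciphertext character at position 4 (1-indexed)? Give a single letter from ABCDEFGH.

Char 1 ('E'): step: R->1, L=3; E->plug->B->R->H->L->A->refl->C->L'->D->R'->H->plug->H
Char 2 ('G'): step: R->2, L=3; G->plug->G->R->C->L->B->refl->G->L'->A->R'->H->plug->H
Char 3 ('C'): step: R->3, L=3; C->plug->A->R->C->L->B->refl->G->L'->A->R'->C->plug->A
Char 4 ('H'): step: R->4, L=3; H->plug->H->R->B->L->F->refl->D->L'->G->R'->F->plug->F

F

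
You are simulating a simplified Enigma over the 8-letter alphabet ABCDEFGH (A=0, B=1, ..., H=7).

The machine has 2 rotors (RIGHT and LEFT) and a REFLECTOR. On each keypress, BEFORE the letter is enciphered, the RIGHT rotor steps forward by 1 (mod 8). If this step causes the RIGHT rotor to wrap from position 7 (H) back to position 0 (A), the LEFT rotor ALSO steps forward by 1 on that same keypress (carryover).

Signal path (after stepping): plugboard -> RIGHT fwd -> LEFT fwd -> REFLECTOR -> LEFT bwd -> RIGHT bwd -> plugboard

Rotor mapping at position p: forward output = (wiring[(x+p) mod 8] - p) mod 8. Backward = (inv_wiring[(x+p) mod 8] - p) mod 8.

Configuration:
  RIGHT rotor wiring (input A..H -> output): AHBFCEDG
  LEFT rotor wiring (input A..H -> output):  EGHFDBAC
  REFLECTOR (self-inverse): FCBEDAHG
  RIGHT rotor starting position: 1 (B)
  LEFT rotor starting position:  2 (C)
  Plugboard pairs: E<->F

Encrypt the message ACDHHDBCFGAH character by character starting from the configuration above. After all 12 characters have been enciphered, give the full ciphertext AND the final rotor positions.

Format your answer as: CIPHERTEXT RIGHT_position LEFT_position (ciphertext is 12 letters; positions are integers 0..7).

Answer: FBAGCFHEBACG 5 3

Derivation:
Char 1 ('A'): step: R->2, L=2; A->plug->A->R->H->L->E->refl->D->L'->B->R'->E->plug->F
Char 2 ('C'): step: R->3, L=2; C->plug->C->R->B->L->D->refl->E->L'->H->R'->B->plug->B
Char 3 ('D'): step: R->4, L=2; D->plug->D->R->C->L->B->refl->C->L'->G->R'->A->plug->A
Char 4 ('H'): step: R->5, L=2; H->plug->H->R->F->L->A->refl->F->L'->A->R'->G->plug->G
Char 5 ('H'): step: R->6, L=2; H->plug->H->R->G->L->C->refl->B->L'->C->R'->C->plug->C
Char 6 ('D'): step: R->7, L=2; D->plug->D->R->C->L->B->refl->C->L'->G->R'->E->plug->F
Char 7 ('B'): step: R->0, L->3 (L advanced); B->plug->B->R->H->L->E->refl->D->L'->G->R'->H->plug->H
Char 8 ('C'): step: R->1, L=3; C->plug->C->R->E->L->H->refl->G->L'->C->R'->F->plug->E
Char 9 ('F'): step: R->2, L=3; F->plug->E->R->B->L->A->refl->F->L'->D->R'->B->plug->B
Char 10 ('G'): step: R->3, L=3; G->plug->G->R->E->L->H->refl->G->L'->C->R'->A->plug->A
Char 11 ('A'): step: R->4, L=3; A->plug->A->R->G->L->D->refl->E->L'->H->R'->C->plug->C
Char 12 ('H'): step: R->5, L=3; H->plug->H->R->F->L->B->refl->C->L'->A->R'->G->plug->G
Final: ciphertext=FBAGCFHEBACG, RIGHT=5, LEFT=3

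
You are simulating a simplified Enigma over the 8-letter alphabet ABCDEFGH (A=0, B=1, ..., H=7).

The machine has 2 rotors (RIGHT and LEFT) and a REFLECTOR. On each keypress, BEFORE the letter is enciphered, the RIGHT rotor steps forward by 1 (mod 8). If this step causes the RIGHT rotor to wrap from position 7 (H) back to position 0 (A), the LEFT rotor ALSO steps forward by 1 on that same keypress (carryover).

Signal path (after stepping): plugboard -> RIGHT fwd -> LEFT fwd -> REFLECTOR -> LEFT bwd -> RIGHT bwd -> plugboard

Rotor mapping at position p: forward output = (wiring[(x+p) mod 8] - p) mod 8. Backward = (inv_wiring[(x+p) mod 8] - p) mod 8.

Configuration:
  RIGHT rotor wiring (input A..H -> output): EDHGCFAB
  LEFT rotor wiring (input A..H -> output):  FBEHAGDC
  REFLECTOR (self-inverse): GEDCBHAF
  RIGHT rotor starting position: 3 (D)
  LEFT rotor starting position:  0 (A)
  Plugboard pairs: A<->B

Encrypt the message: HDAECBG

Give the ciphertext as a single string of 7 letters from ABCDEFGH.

Char 1 ('H'): step: R->4, L=0; H->plug->H->R->C->L->E->refl->B->L'->B->R'->B->plug->A
Char 2 ('D'): step: R->5, L=0; D->plug->D->R->H->L->C->refl->D->L'->G->R'->E->plug->E
Char 3 ('A'): step: R->6, L=0; A->plug->B->R->D->L->H->refl->F->L'->A->R'->F->plug->F
Char 4 ('E'): step: R->7, L=0; E->plug->E->R->H->L->C->refl->D->L'->G->R'->G->plug->G
Char 5 ('C'): step: R->0, L->1 (L advanced); C->plug->C->R->H->L->E->refl->B->L'->G->R'->D->plug->D
Char 6 ('B'): step: R->1, L=1; B->plug->A->R->C->L->G->refl->A->L'->A->R'->G->plug->G
Char 7 ('G'): step: R->2, L=1; G->plug->G->R->C->L->G->refl->A->L'->A->R'->C->plug->C

Answer: AEFGDGC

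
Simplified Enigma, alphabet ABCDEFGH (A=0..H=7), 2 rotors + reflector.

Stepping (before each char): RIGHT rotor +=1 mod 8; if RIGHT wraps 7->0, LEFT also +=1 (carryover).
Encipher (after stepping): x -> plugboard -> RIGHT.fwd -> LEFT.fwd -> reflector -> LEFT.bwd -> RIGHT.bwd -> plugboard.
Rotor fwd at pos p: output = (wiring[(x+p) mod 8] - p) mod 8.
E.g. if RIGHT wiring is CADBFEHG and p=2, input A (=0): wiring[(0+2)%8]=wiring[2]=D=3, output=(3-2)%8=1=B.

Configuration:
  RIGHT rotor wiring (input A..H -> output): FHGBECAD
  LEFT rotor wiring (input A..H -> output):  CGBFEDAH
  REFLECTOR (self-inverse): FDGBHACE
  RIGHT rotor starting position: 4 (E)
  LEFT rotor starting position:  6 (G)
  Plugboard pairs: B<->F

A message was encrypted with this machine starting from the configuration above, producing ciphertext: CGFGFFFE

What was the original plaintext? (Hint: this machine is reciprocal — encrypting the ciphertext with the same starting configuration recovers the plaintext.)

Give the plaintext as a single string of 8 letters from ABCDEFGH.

Answer: DECACBCD

Derivation:
Char 1 ('C'): step: R->5, L=6; C->plug->C->R->G->L->G->refl->C->L'->A->R'->D->plug->D
Char 2 ('G'): step: R->6, L=6; G->plug->G->R->G->L->G->refl->C->L'->A->R'->E->plug->E
Char 3 ('F'): step: R->7, L=6; F->plug->B->R->G->L->G->refl->C->L'->A->R'->C->plug->C
Char 4 ('G'): step: R->0, L->7 (L advanced); G->plug->G->R->A->L->A->refl->F->L'->F->R'->A->plug->A
Char 5 ('F'): step: R->1, L=7; F->plug->B->R->F->L->F->refl->A->L'->A->R'->C->plug->C
Char 6 ('F'): step: R->2, L=7; F->plug->B->R->H->L->B->refl->D->L'->B->R'->F->plug->B
Char 7 ('F'): step: R->3, L=7; F->plug->B->R->B->L->D->refl->B->L'->H->R'->C->plug->C
Char 8 ('E'): step: R->4, L=7; E->plug->E->R->B->L->D->refl->B->L'->H->R'->D->plug->D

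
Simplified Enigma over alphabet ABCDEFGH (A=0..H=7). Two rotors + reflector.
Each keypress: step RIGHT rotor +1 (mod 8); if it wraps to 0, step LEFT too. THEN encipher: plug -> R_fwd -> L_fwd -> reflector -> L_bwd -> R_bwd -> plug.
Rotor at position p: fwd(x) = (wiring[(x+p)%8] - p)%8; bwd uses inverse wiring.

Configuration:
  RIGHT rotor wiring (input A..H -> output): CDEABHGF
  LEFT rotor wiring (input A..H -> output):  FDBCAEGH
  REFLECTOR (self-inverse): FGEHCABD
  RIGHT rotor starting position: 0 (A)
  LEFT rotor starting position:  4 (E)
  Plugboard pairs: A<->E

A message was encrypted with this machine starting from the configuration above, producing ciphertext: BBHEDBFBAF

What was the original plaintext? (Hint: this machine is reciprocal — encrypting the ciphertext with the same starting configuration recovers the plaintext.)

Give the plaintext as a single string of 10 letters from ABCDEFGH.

Answer: FHBBGCGGBB

Derivation:
Char 1 ('B'): step: R->1, L=4; B->plug->B->R->D->L->D->refl->H->L'->F->R'->F->plug->F
Char 2 ('B'): step: R->2, L=4; B->plug->B->R->G->L->F->refl->A->L'->B->R'->H->plug->H
Char 3 ('H'): step: R->3, L=4; H->plug->H->R->B->L->A->refl->F->L'->G->R'->B->plug->B
Char 4 ('E'): step: R->4, L=4; E->plug->A->R->F->L->H->refl->D->L'->D->R'->B->plug->B
Char 5 ('D'): step: R->5, L=4; D->plug->D->R->F->L->H->refl->D->L'->D->R'->G->plug->G
Char 6 ('B'): step: R->6, L=4; B->plug->B->R->H->L->G->refl->B->L'->E->R'->C->plug->C
Char 7 ('F'): step: R->7, L=4; F->plug->F->R->C->L->C->refl->E->L'->A->R'->G->plug->G
Char 8 ('B'): step: R->0, L->5 (L advanced); B->plug->B->R->D->L->A->refl->F->L'->G->R'->G->plug->G
Char 9 ('A'): step: R->1, L=5; A->plug->E->R->G->L->F->refl->A->L'->D->R'->B->plug->B
Char 10 ('F'): step: R->2, L=5; F->plug->F->R->D->L->A->refl->F->L'->G->R'->B->plug->B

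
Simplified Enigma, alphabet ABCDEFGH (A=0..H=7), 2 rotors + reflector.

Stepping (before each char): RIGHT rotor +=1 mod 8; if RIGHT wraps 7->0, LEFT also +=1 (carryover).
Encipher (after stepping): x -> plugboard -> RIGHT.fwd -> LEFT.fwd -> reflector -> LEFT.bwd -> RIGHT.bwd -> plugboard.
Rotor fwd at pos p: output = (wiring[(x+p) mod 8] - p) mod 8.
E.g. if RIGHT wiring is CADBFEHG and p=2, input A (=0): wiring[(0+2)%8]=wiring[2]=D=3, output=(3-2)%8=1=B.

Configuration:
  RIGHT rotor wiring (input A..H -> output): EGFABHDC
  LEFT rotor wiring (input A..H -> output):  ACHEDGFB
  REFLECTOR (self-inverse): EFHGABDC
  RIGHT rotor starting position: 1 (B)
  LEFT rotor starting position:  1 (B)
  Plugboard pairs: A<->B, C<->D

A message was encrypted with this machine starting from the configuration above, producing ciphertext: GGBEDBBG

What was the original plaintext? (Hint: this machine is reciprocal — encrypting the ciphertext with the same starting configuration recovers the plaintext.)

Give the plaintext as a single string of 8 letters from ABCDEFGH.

Char 1 ('G'): step: R->2, L=1; G->plug->G->R->C->L->D->refl->G->L'->B->R'->E->plug->E
Char 2 ('G'): step: R->3, L=1; G->plug->G->R->D->L->C->refl->H->L'->H->R'->E->plug->E
Char 3 ('B'): step: R->4, L=1; B->plug->A->R->F->L->E->refl->A->L'->G->R'->D->plug->C
Char 4 ('E'): step: R->5, L=1; E->plug->E->R->B->L->G->refl->D->L'->C->R'->A->plug->B
Char 5 ('D'): step: R->6, L=1; D->plug->C->R->G->L->A->refl->E->L'->F->R'->A->plug->B
Char 6 ('B'): step: R->7, L=1; B->plug->A->R->D->L->C->refl->H->L'->H->R'->C->plug->D
Char 7 ('B'): step: R->0, L->2 (L advanced); B->plug->A->R->E->L->D->refl->G->L'->G->R'->B->plug->A
Char 8 ('G'): step: R->1, L=2; G->plug->G->R->B->L->C->refl->H->L'->F->R'->A->plug->B

Answer: EECBBDAB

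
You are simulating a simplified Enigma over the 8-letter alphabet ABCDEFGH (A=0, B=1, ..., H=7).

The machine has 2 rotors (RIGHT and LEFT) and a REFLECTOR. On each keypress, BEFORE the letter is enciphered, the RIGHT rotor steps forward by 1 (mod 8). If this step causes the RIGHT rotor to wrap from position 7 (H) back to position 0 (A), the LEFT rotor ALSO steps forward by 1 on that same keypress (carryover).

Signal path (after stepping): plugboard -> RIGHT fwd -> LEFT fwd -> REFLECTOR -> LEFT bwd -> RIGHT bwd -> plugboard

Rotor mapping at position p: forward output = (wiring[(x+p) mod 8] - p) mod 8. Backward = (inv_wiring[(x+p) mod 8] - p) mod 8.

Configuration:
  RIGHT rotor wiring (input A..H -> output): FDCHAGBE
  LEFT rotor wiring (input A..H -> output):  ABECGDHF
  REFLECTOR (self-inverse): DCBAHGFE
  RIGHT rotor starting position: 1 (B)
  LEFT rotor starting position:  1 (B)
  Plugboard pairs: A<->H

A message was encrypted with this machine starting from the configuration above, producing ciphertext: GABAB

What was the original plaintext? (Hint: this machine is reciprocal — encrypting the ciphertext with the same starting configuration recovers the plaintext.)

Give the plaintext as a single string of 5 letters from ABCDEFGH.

Char 1 ('G'): step: R->2, L=1; G->plug->G->R->D->L->F->refl->G->L'->F->R'->B->plug->B
Char 2 ('A'): step: R->3, L=1; A->plug->H->R->H->L->H->refl->E->L'->G->R'->D->plug->D
Char 3 ('B'): step: R->4, L=1; B->plug->B->R->C->L->B->refl->C->L'->E->R'->A->plug->H
Char 4 ('A'): step: R->5, L=1; A->plug->H->R->D->L->F->refl->G->L'->F->R'->F->plug->F
Char 5 ('B'): step: R->6, L=1; B->plug->B->R->G->L->E->refl->H->L'->H->R'->C->plug->C

Answer: BDHFC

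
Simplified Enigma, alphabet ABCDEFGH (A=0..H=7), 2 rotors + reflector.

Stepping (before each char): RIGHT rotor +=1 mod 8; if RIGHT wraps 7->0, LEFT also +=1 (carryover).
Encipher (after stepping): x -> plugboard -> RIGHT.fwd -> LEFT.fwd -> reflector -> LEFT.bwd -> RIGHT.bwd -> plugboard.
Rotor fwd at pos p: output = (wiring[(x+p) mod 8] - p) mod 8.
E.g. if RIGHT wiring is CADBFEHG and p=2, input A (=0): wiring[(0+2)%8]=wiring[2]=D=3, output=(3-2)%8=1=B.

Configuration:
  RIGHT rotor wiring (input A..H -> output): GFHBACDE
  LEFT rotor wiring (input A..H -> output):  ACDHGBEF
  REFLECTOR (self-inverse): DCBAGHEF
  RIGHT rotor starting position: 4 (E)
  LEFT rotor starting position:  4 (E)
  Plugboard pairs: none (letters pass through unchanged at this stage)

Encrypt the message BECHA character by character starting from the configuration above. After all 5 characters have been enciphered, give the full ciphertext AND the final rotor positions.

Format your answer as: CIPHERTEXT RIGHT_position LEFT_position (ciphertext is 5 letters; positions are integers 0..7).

Answer: DBFDE 1 5

Derivation:
Char 1 ('B'): step: R->5, L=4; B->plug->B->R->G->L->H->refl->F->L'->B->R'->D->plug->D
Char 2 ('E'): step: R->6, L=4; E->plug->E->R->B->L->F->refl->H->L'->G->R'->B->plug->B
Char 3 ('C'): step: R->7, L=4; C->plug->C->R->G->L->H->refl->F->L'->B->R'->F->plug->F
Char 4 ('H'): step: R->0, L->5 (L advanced); H->plug->H->R->E->L->F->refl->H->L'->B->R'->D->plug->D
Char 5 ('A'): step: R->1, L=5; A->plug->A->R->E->L->F->refl->H->L'->B->R'->E->plug->E
Final: ciphertext=DBFDE, RIGHT=1, LEFT=5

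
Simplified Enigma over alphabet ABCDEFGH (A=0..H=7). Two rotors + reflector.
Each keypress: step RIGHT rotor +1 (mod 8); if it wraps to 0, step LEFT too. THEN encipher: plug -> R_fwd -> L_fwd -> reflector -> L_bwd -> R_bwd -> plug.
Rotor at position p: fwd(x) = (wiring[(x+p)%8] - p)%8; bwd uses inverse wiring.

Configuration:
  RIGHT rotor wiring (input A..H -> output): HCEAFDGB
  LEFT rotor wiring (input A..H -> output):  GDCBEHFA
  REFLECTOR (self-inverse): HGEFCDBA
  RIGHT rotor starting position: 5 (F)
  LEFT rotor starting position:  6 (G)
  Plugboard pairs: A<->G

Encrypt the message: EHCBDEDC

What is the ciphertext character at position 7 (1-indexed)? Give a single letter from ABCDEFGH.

Char 1 ('E'): step: R->6, L=6; E->plug->E->R->G->L->G->refl->B->L'->H->R'->G->plug->A
Char 2 ('H'): step: R->7, L=6; H->plug->H->R->H->L->B->refl->G->L'->G->R'->F->plug->F
Char 3 ('C'): step: R->0, L->7 (L advanced); C->plug->C->R->E->L->C->refl->E->L'->C->R'->B->plug->B
Char 4 ('B'): step: R->1, L=7; B->plug->B->R->D->L->D->refl->F->L'->F->R'->F->plug->F
Char 5 ('D'): step: R->2, L=7; D->plug->D->R->B->L->H->refl->A->L'->G->R'->B->plug->B
Char 6 ('E'): step: R->3, L=7; E->plug->E->R->G->L->A->refl->H->L'->B->R'->H->plug->H
Char 7 ('D'): step: R->4, L=7; D->plug->D->R->F->L->F->refl->D->L'->D->R'->E->plug->E

E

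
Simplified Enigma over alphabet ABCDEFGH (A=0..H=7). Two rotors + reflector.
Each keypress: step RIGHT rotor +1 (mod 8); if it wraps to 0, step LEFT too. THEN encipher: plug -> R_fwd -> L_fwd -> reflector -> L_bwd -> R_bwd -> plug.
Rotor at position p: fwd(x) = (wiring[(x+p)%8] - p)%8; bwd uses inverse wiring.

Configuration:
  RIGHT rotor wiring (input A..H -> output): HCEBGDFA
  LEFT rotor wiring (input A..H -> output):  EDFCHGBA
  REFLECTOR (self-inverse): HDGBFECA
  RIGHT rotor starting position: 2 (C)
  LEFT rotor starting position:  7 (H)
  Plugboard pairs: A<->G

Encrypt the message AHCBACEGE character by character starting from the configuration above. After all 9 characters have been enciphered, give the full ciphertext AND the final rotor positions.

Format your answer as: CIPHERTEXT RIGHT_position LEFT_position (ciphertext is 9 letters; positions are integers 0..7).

Char 1 ('A'): step: R->3, L=7; A->plug->G->R->H->L->C->refl->G->L'->D->R'->B->plug->B
Char 2 ('H'): step: R->4, L=7; H->plug->H->R->F->L->A->refl->H->L'->G->R'->F->plug->F
Char 3 ('C'): step: R->5, L=7; C->plug->C->R->D->L->G->refl->C->L'->H->R'->F->plug->F
Char 4 ('B'): step: R->6, L=7; B->plug->B->R->C->L->E->refl->F->L'->B->R'->C->plug->C
Char 5 ('A'): step: R->7, L=7; A->plug->G->R->E->L->D->refl->B->L'->A->R'->B->plug->B
Char 6 ('C'): step: R->0, L->0 (L advanced); C->plug->C->R->E->L->H->refl->A->L'->H->R'->A->plug->G
Char 7 ('E'): step: R->1, L=0; E->plug->E->R->C->L->F->refl->E->L'->A->R'->C->plug->C
Char 8 ('G'): step: R->2, L=0; G->plug->A->R->C->L->F->refl->E->L'->A->R'->H->plug->H
Char 9 ('E'): step: R->3, L=0; E->plug->E->R->F->L->G->refl->C->L'->D->R'->B->plug->B
Final: ciphertext=BFFCBGCHB, RIGHT=3, LEFT=0

Answer: BFFCBGCHB 3 0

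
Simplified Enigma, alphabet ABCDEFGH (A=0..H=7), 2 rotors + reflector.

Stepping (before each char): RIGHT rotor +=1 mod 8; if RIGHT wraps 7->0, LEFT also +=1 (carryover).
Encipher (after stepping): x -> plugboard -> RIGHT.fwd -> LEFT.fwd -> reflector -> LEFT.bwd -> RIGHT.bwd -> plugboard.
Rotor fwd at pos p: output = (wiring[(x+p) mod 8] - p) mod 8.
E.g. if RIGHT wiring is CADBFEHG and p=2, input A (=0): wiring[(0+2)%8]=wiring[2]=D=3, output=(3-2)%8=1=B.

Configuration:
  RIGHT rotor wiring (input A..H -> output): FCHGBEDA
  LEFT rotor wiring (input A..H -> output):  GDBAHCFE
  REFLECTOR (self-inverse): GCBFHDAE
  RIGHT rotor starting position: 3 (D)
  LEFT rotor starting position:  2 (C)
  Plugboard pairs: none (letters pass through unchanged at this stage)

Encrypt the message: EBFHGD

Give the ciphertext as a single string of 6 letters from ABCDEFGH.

Answer: GDHFFC

Derivation:
Char 1 ('E'): step: R->4, L=2; E->plug->E->R->B->L->G->refl->A->L'->D->R'->G->plug->G
Char 2 ('B'): step: R->5, L=2; B->plug->B->R->G->L->E->refl->H->L'->A->R'->D->plug->D
Char 3 ('F'): step: R->6, L=2; F->plug->F->R->A->L->H->refl->E->L'->G->R'->H->plug->H
Char 4 ('H'): step: R->7, L=2; H->plug->H->R->E->L->D->refl->F->L'->C->R'->F->plug->F
Char 5 ('G'): step: R->0, L->3 (L advanced); G->plug->G->R->D->L->C->refl->B->L'->E->R'->F->plug->F
Char 6 ('D'): step: R->1, L=3; D->plug->D->R->A->L->F->refl->D->L'->F->R'->C->plug->C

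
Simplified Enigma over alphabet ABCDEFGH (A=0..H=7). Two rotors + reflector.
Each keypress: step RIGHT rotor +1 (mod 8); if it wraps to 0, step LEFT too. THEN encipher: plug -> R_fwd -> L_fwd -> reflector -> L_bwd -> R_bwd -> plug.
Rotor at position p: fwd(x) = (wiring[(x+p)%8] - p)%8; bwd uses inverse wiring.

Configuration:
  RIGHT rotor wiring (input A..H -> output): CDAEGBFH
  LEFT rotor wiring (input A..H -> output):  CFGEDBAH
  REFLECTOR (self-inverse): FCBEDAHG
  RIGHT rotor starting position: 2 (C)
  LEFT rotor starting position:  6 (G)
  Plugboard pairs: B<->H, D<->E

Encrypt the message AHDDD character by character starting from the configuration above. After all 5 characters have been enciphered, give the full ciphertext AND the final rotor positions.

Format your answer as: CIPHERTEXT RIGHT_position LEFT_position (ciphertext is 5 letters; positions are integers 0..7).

Answer: GEAAH 7 6

Derivation:
Char 1 ('A'): step: R->3, L=6; A->plug->A->R->B->L->B->refl->C->L'->A->R'->G->plug->G
Char 2 ('H'): step: R->4, L=6; H->plug->B->R->F->L->G->refl->H->L'->D->R'->D->plug->E
Char 3 ('D'): step: R->5, L=6; D->plug->E->R->G->L->F->refl->A->L'->E->R'->A->plug->A
Char 4 ('D'): step: R->6, L=6; D->plug->E->R->C->L->E->refl->D->L'->H->R'->A->plug->A
Char 5 ('D'): step: R->7, L=6; D->plug->E->R->F->L->G->refl->H->L'->D->R'->B->plug->H
Final: ciphertext=GEAAH, RIGHT=7, LEFT=6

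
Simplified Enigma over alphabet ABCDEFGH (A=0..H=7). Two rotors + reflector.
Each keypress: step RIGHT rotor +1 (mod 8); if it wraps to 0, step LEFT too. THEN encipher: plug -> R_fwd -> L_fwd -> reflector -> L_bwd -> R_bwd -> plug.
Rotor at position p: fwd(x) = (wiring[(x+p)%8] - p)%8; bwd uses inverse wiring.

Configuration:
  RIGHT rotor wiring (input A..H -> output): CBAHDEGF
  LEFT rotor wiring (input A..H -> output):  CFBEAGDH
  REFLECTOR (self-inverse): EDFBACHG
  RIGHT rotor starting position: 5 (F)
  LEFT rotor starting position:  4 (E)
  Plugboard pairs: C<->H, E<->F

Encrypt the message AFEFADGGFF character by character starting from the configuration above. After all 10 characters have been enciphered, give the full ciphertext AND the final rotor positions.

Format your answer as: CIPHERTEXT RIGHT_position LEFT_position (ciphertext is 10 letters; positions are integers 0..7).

Answer: BCCDHFEEDC 7 5

Derivation:
Char 1 ('A'): step: R->6, L=4; A->plug->A->R->A->L->E->refl->A->L'->H->R'->B->plug->B
Char 2 ('F'): step: R->7, L=4; F->plug->E->R->A->L->E->refl->A->L'->H->R'->H->plug->C
Char 3 ('E'): step: R->0, L->5 (L advanced); E->plug->F->R->E->L->A->refl->E->L'->F->R'->H->plug->C
Char 4 ('F'): step: R->1, L=5; F->plug->E->R->D->L->F->refl->C->L'->C->R'->D->plug->D
Char 5 ('A'): step: R->2, L=5; A->plug->A->R->G->L->H->refl->G->L'->B->R'->C->plug->H
Char 6 ('D'): step: R->3, L=5; D->plug->D->R->D->L->F->refl->C->L'->C->R'->E->plug->F
Char 7 ('G'): step: R->4, L=5; G->plug->G->R->E->L->A->refl->E->L'->F->R'->F->plug->E
Char 8 ('G'): step: R->5, L=5; G->plug->G->R->C->L->C->refl->F->L'->D->R'->F->plug->E
Char 9 ('F'): step: R->6, L=5; F->plug->E->R->C->L->C->refl->F->L'->D->R'->D->plug->D
Char 10 ('F'): step: R->7, L=5; F->plug->E->R->A->L->B->refl->D->L'->H->R'->H->plug->C
Final: ciphertext=BCCDHFEEDC, RIGHT=7, LEFT=5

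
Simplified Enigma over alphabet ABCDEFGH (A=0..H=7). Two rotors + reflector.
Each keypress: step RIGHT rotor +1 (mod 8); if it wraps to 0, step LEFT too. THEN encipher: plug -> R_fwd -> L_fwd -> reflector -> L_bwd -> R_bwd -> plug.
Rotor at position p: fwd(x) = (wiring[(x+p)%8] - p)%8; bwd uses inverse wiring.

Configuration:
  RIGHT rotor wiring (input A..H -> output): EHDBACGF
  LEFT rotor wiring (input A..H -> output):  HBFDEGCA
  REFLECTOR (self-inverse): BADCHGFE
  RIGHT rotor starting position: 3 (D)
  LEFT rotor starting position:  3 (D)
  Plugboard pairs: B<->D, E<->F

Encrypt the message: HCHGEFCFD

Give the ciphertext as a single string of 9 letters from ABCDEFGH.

Answer: EDCDHGBDF

Derivation:
Char 1 ('H'): step: R->4, L=3; H->plug->H->R->F->L->E->refl->H->L'->D->R'->F->plug->E
Char 2 ('C'): step: R->5, L=3; C->plug->C->R->A->L->A->refl->B->L'->B->R'->B->plug->D
Char 3 ('H'): step: R->6, L=3; H->plug->H->R->E->L->F->refl->G->L'->G->R'->C->plug->C
Char 4 ('G'): step: R->7, L=3; G->plug->G->R->D->L->H->refl->E->L'->F->R'->B->plug->D
Char 5 ('E'): step: R->0, L->4 (L advanced); E->plug->F->R->C->L->G->refl->F->L'->F->R'->H->plug->H
Char 6 ('F'): step: R->1, L=4; F->plug->E->R->B->L->C->refl->D->L'->E->R'->G->plug->G
Char 7 ('C'): step: R->2, L=4; C->plug->C->R->G->L->B->refl->A->L'->A->R'->D->plug->B
Char 8 ('F'): step: R->3, L=4; F->plug->E->R->C->L->G->refl->F->L'->F->R'->B->plug->D
Char 9 ('D'): step: R->4, L=4; D->plug->B->R->G->L->B->refl->A->L'->A->R'->E->plug->F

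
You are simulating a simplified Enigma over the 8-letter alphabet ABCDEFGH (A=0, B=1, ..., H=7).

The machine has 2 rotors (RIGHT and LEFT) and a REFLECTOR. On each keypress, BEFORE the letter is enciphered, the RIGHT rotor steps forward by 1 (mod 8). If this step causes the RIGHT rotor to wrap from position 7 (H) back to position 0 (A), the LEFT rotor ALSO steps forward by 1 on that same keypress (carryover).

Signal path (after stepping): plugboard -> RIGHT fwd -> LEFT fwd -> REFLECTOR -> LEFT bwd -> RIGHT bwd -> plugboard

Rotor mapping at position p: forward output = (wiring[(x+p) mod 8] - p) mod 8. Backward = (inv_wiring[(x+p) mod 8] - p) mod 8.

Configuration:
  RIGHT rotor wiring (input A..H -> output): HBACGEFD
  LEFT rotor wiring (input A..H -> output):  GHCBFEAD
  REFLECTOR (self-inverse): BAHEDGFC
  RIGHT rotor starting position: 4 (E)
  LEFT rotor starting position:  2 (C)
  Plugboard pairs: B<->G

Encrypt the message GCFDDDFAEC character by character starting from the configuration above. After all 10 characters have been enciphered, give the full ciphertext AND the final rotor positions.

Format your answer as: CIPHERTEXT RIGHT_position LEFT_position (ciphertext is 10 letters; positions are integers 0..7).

Char 1 ('G'): step: R->5, L=2; G->plug->B->R->A->L->A->refl->B->L'->F->R'->G->plug->B
Char 2 ('C'): step: R->6, L=2; C->plug->C->R->B->L->H->refl->C->L'->D->R'->D->plug->D
Char 3 ('F'): step: R->7, L=2; F->plug->F->R->H->L->F->refl->G->L'->E->R'->A->plug->A
Char 4 ('D'): step: R->0, L->3 (L advanced); D->plug->D->R->C->L->B->refl->A->L'->E->R'->F->plug->F
Char 5 ('D'): step: R->1, L=3; D->plug->D->R->F->L->D->refl->E->L'->G->R'->H->plug->H
Char 6 ('D'): step: R->2, L=3; D->plug->D->R->C->L->B->refl->A->L'->E->R'->C->plug->C
Char 7 ('F'): step: R->3, L=3; F->plug->F->R->E->L->A->refl->B->L'->C->R'->D->plug->D
Char 8 ('A'): step: R->4, L=3; A->plug->A->R->C->L->B->refl->A->L'->E->R'->G->plug->B
Char 9 ('E'): step: R->5, L=3; E->plug->E->R->E->L->A->refl->B->L'->C->R'->D->plug->D
Char 10 ('C'): step: R->6, L=3; C->plug->C->R->B->L->C->refl->H->L'->H->R'->A->plug->A
Final: ciphertext=BDAFHCDBDA, RIGHT=6, LEFT=3

Answer: BDAFHCDBDA 6 3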